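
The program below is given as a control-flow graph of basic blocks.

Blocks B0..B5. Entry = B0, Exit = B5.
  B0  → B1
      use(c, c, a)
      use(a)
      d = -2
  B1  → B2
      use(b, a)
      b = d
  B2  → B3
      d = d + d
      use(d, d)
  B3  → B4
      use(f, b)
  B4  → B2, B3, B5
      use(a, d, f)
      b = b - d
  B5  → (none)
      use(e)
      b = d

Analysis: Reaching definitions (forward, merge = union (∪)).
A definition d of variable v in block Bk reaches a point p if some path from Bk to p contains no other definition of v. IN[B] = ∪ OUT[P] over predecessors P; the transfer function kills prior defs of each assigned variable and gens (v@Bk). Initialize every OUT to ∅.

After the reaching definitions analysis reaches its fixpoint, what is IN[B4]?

Answer: {b@B1, b@B4, d@B2}

Trace:
Per-block solution:
  B0: | IN={} | OUT={d@B0}
  B1: | IN={d@B0} | OUT={b@B1, d@B0}
  B2: | IN={b@B1, b@B4, d@B0, d@B2} | OUT={b@B1, b@B4, d@B2}
  B3: | IN={b@B1, b@B4, d@B2} | OUT={b@B1, b@B4, d@B2}
  B4: | IN={b@B1, b@B4, d@B2} | OUT={b@B4, d@B2}
  B5: | IN={b@B4, d@B2} | OUT={b@B5, d@B2}

Merge at B4: IN[B4] = OUT[B3] = {b@B1, b@B4, d@B2}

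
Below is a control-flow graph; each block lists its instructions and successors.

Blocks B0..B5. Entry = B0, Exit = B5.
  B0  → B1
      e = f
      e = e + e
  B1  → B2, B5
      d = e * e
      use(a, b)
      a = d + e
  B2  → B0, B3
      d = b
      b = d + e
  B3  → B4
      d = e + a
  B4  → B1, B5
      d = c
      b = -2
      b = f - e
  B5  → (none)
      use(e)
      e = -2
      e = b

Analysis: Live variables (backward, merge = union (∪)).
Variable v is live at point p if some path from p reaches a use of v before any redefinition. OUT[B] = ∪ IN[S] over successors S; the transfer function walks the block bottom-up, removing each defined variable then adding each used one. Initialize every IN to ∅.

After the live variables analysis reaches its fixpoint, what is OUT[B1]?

Converged values:
  B0:  IN={a, b, c, f}  OUT={a, b, c, e, f}
  B1:  IN={a, b, c, e, f}  OUT={a, b, c, e, f}
  B2:  IN={a, b, c, e, f}  OUT={a, b, c, e, f}
  B3:  IN={a, c, e, f}  OUT={a, c, e, f}
  B4:  IN={a, c, e, f}  OUT={a, b, c, e, f}
  B5:  IN={b, e}  OUT={}

Merge at B1: OUT[B1] = IN[B2] ⊔ IN[B5] = {a, b, c, e, f}

Answer: {a, b, c, e, f}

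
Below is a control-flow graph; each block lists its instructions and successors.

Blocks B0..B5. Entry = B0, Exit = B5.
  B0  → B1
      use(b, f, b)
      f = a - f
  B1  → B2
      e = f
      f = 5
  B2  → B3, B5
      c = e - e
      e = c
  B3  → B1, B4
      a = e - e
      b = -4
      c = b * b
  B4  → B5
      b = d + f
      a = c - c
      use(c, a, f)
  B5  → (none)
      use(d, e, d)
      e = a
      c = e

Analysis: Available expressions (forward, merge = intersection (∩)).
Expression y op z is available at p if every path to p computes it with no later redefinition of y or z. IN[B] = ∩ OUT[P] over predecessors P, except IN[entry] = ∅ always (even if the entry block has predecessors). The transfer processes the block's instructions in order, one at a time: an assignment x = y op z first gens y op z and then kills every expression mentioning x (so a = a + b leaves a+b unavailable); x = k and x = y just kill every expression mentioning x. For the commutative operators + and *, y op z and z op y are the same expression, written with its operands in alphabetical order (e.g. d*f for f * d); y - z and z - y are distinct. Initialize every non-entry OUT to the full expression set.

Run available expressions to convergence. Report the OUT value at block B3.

Per-block solution:
  B0:   IN={}   OUT={}
  B1:   IN={}   OUT={}
  B2:   IN={}   OUT={}
  B3:   IN={}   OUT={b*b, e-e}
  B4:   IN={b*b, e-e}   OUT={c-c, d+f, e-e}
  B5:   IN={}   OUT={}

Merge at B3: IN[B3] = OUT[B2] = {}
Applying B3's transfer function to that IN value gives OUT[B3] (row B3 above).

Answer: {b*b, e-e}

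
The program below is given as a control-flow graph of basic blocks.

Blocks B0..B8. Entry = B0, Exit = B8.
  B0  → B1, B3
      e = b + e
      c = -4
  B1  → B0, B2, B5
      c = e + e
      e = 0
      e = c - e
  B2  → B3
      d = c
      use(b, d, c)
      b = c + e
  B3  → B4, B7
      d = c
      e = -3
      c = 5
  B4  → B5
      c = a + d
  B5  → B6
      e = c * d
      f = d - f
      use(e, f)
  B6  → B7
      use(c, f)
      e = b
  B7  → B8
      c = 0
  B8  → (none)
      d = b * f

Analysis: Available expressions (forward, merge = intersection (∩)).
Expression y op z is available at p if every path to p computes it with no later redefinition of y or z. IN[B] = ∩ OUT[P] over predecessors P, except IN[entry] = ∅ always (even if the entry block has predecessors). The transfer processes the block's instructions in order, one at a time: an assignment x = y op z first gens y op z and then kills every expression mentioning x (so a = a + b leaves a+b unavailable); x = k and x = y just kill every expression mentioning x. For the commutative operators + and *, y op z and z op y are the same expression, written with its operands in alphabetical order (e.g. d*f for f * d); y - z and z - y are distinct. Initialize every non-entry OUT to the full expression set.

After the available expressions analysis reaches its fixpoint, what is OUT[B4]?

Answer: {a+d}

Trace:
Converged values:
  B0:  IN={}  OUT={}
  B1:  IN={}  OUT={}
  B2:  IN={}  OUT={c+e}
  B3:  IN={}  OUT={}
  B4:  IN={}  OUT={a+d}
  B5:  IN={}  OUT={c*d}
  B6:  IN={c*d}  OUT={c*d}
  B7:  IN={}  OUT={}
  B8:  IN={}  OUT={b*f}

Merge at B4: IN[B4] = OUT[B3] = {}
Applying B4's transfer function to that IN value gives OUT[B4] (row B4 above).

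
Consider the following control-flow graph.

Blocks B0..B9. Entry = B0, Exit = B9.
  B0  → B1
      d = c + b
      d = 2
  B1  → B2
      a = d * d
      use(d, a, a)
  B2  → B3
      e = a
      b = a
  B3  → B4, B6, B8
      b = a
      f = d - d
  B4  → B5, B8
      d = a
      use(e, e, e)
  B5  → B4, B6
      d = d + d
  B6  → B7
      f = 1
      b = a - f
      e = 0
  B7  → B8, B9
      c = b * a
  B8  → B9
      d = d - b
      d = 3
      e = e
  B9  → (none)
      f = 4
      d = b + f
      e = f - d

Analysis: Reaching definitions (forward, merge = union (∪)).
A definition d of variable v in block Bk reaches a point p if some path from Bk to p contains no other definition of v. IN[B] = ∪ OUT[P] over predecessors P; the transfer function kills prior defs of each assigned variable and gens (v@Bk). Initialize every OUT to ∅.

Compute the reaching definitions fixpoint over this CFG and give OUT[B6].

Answer: {a@B1, b@B6, d@B0, d@B5, e@B6, f@B6}

Working:
Fixpoint table:
  B0:  IN={}  OUT={d@B0}
  B1:  IN={d@B0}  OUT={a@B1, d@B0}
  B2:  IN={a@B1, d@B0}  OUT={a@B1, b@B2, d@B0, e@B2}
  B3:  IN={a@B1, b@B2, d@B0, e@B2}  OUT={a@B1, b@B3, d@B0, e@B2, f@B3}
  B4:  IN={a@B1, b@B3, d@B0, d@B5, e@B2, f@B3}  OUT={a@B1, b@B3, d@B4, e@B2, f@B3}
  B5:  IN={a@B1, b@B3, d@B4, e@B2, f@B3}  OUT={a@B1, b@B3, d@B5, e@B2, f@B3}
  B6:  IN={a@B1, b@B3, d@B0, d@B5, e@B2, f@B3}  OUT={a@B1, b@B6, d@B0, d@B5, e@B6, f@B6}
  B7:  IN={a@B1, b@B6, d@B0, d@B5, e@B6, f@B6}  OUT={a@B1, b@B6, c@B7, d@B0, d@B5, e@B6, f@B6}
  B8:  IN={a@B1, b@B3, b@B6, c@B7, d@B0, d@B4, d@B5, e@B2, e@B6, f@B3, f@B6}  OUT={a@B1, b@B3, b@B6, c@B7, d@B8, e@B8, f@B3, f@B6}
  B9:  IN={a@B1, b@B3, b@B6, c@B7, d@B0, d@B5, d@B8, e@B6, e@B8, f@B3, f@B6}  OUT={a@B1, b@B3, b@B6, c@B7, d@B9, e@B9, f@B9}

Merge at B6: IN[B6] = OUT[B3] ⊔ OUT[B5] = {a@B1, b@B3, d@B0, d@B5, e@B2, f@B3}
Applying B6's transfer function to that IN value gives OUT[B6] (row B6 above).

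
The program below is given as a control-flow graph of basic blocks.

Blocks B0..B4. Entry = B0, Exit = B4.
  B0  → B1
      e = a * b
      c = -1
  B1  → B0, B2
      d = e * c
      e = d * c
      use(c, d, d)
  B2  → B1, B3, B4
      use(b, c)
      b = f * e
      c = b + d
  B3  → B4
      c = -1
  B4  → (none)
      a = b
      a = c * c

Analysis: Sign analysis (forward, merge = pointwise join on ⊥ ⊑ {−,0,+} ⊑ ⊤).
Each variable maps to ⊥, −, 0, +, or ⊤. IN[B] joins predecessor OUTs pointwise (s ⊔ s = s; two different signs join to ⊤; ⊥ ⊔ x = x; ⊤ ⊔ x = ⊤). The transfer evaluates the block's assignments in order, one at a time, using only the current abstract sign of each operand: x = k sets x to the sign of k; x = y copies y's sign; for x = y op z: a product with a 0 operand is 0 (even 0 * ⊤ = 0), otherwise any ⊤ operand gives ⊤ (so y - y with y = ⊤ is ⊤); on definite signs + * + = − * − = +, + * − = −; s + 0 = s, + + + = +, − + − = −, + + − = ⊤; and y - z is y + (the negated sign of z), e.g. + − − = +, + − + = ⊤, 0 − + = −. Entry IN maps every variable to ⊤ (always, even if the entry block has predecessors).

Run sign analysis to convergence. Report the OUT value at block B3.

Per-block solution:
  B0:   IN=(all ⊤)   OUT={c:-; rest ⊤}
  B1:   IN=(all ⊤)   OUT=(all ⊤)
  B2:   IN=(all ⊤)   OUT=(all ⊤)
  B3:   IN=(all ⊤)   OUT={c:-; rest ⊤}
  B4:   IN=(all ⊤)   OUT=(all ⊤)

Merge at B3: IN[B3] = OUT[B2] = {a: ⊤, b: ⊤, c: ⊤, d: ⊤, e: ⊤, f: ⊤}
Applying B3's transfer function to that IN value gives OUT[B3] (row B3 above).

Answer: {a: ⊤, b: ⊤, c: -, d: ⊤, e: ⊤, f: ⊤}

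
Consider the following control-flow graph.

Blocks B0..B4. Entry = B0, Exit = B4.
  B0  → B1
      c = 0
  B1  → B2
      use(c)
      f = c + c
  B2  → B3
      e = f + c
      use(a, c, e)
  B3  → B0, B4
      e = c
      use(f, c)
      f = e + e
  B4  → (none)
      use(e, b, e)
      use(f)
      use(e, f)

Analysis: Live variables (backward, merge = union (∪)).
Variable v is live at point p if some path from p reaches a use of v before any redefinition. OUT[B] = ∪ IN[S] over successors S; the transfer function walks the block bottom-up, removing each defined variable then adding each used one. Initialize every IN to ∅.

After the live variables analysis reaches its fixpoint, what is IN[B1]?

Converged values:
  B0: | IN={a, b} | OUT={a, b, c}
  B1: | IN={a, b, c} | OUT={a, b, c, f}
  B2: | IN={a, b, c, f} | OUT={a, b, c, f}
  B3: | IN={a, b, c, f} | OUT={a, b, e, f}
  B4: | IN={b, e, f} | OUT={}

Merge at B1: OUT[B1] = IN[B2] = {a, b, c, f}
Applying B1's transfer function to that OUT value gives IN[B1] (row B1 above).

Answer: {a, b, c}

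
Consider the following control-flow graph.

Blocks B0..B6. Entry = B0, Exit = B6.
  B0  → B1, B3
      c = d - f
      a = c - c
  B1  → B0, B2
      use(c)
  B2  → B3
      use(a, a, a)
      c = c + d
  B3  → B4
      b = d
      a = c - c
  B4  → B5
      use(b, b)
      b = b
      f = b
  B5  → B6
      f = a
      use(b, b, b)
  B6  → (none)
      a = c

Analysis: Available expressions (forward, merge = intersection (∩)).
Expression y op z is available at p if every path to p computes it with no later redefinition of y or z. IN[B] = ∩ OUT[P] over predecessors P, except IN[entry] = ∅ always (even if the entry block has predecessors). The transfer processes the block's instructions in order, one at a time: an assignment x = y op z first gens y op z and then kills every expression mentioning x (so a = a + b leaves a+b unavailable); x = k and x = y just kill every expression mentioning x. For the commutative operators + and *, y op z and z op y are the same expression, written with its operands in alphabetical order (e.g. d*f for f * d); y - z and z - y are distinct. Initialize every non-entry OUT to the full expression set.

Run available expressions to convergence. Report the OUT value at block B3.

Converged values:
  B0:  IN={}  OUT={c-c, d-f}
  B1:  IN={c-c, d-f}  OUT={c-c, d-f}
  B2:  IN={c-c, d-f}  OUT={d-f}
  B3:  IN={d-f}  OUT={c-c, d-f}
  B4:  IN={c-c, d-f}  OUT={c-c}
  B5:  IN={c-c}  OUT={c-c}
  B6:  IN={c-c}  OUT={c-c}

Merge at B3: IN[B3] = OUT[B0] ∩ OUT[B2] = {d-f}
Applying B3's transfer function to that IN value gives OUT[B3] (row B3 above).

Answer: {c-c, d-f}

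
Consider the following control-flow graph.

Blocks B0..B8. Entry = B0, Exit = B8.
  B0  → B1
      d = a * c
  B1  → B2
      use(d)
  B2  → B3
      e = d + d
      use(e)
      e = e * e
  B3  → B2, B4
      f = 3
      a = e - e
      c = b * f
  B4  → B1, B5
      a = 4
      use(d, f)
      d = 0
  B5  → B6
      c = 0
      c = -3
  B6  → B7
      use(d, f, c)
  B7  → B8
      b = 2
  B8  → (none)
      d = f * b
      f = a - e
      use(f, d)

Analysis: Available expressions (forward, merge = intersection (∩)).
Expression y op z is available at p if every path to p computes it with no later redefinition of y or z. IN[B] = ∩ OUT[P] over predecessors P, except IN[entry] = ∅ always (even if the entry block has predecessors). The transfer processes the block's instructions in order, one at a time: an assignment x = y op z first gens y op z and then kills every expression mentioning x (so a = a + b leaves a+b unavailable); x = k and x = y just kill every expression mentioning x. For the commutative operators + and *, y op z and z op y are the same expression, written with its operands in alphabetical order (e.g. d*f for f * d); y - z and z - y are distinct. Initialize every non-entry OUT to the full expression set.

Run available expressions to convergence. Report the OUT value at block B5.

Fixpoint table:
  B0: | IN={} | OUT={a*c}
  B1: | IN={} | OUT={}
  B2: | IN={} | OUT={d+d}
  B3: | IN={d+d} | OUT={b*f, d+d, e-e}
  B4: | IN={b*f, d+d, e-e} | OUT={b*f, e-e}
  B5: | IN={b*f, e-e} | OUT={b*f, e-e}
  B6: | IN={b*f, e-e} | OUT={b*f, e-e}
  B7: | IN={b*f, e-e} | OUT={e-e}
  B8: | IN={e-e} | OUT={a-e, e-e}

Merge at B5: IN[B5] = OUT[B4] = {b*f, e-e}
Applying B5's transfer function to that IN value gives OUT[B5] (row B5 above).

Answer: {b*f, e-e}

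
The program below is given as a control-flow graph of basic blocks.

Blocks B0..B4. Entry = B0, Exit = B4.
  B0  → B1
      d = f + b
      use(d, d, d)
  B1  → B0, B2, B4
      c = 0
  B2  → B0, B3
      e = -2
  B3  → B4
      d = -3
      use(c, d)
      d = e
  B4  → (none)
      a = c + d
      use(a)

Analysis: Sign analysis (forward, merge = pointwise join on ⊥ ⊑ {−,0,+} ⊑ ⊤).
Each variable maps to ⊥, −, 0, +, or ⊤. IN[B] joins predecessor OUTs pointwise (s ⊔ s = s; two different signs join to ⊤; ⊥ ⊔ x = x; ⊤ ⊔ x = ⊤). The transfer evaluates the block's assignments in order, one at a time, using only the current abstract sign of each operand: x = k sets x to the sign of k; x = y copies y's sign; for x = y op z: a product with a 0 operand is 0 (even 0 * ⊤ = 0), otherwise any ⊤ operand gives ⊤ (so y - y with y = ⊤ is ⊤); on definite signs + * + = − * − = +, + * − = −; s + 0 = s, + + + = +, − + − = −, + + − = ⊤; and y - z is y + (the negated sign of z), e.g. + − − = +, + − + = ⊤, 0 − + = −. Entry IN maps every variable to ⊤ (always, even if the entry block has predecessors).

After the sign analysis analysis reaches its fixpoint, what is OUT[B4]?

Converged values:
  B0:   IN=(all ⊤)   OUT=(all ⊤)
  B1:   IN=(all ⊤)   OUT={c:0; rest ⊤}
  B2:   IN={c:0; rest ⊤}   OUT={c:0, e:-; rest ⊤}
  B3:   IN={c:0, e:-; rest ⊤}   OUT={c:0, d:-, e:-; rest ⊤}
  B4:   IN={c:0; rest ⊤}   OUT={c:0; rest ⊤}

Merge at B4: IN[B4] = OUT[B1] ⊔ OUT[B3] = {a: ⊤, b: ⊤, c: 0, d: ⊤, e: ⊤, f: ⊤}
Applying B4's transfer function to that IN value gives OUT[B4] (row B4 above).

Answer: {a: ⊤, b: ⊤, c: 0, d: ⊤, e: ⊤, f: ⊤}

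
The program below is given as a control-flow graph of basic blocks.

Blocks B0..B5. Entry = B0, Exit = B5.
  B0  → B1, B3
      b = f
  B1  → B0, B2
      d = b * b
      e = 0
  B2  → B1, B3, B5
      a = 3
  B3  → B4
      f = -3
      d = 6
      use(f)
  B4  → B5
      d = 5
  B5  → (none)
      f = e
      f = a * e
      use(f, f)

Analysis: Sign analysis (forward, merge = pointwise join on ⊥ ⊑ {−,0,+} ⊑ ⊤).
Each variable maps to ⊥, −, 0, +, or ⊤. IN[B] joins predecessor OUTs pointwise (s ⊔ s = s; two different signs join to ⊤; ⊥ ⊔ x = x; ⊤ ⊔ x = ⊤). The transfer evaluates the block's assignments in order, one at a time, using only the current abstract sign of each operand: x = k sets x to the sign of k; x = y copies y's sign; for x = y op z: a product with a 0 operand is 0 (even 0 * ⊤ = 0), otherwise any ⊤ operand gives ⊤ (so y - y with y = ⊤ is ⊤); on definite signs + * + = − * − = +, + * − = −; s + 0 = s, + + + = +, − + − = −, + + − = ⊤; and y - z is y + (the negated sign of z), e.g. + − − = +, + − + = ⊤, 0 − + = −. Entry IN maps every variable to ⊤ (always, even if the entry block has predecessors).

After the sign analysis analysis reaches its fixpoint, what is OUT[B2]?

Per-block solution:
  B0:   IN=(all ⊤)   OUT=(all ⊤)
  B1:   IN=(all ⊤)   OUT={e:0; rest ⊤}
  B2:   IN={e:0; rest ⊤}   OUT={a:+, e:0; rest ⊤}
  B3:   IN=(all ⊤)   OUT={d:+, f:-; rest ⊤}
  B4:   IN={d:+, f:-; rest ⊤}   OUT={d:+, f:-; rest ⊤}
  B5:   IN=(all ⊤)   OUT=(all ⊤)

Merge at B2: IN[B2] = OUT[B1] = {a: ⊤, b: ⊤, c: ⊤, d: ⊤, e: 0, f: ⊤}
Applying B2's transfer function to that IN value gives OUT[B2] (row B2 above).

Answer: {a: +, b: ⊤, c: ⊤, d: ⊤, e: 0, f: ⊤}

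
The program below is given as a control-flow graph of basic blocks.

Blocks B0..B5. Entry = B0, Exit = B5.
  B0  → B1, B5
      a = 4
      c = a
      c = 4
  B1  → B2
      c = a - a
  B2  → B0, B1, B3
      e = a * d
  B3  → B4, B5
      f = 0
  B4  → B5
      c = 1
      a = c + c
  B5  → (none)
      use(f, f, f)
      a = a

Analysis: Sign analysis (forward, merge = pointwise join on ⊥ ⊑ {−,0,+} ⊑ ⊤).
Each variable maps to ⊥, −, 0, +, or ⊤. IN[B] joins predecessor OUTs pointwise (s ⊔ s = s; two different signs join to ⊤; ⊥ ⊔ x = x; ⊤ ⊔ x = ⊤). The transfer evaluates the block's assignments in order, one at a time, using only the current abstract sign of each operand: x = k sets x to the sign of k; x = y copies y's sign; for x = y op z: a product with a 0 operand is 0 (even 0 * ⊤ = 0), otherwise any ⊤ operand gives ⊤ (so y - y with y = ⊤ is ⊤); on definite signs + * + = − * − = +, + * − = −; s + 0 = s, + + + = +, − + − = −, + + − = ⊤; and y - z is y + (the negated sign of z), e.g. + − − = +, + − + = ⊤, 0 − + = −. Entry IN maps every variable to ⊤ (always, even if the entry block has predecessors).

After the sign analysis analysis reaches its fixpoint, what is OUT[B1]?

Answer: {a: +, b: ⊤, c: ⊤, d: ⊤, e: ⊤, f: ⊤}

Trace:
Per-block solution:
  B0:  IN=(all ⊤)  OUT={a:+, c:+; rest ⊤}
  B1:  IN={a:+; rest ⊤}  OUT={a:+; rest ⊤}
  B2:  IN={a:+; rest ⊤}  OUT={a:+; rest ⊤}
  B3:  IN={a:+; rest ⊤}  OUT={a:+, f:0; rest ⊤}
  B4:  IN={a:+, f:0; rest ⊤}  OUT={a:+, c:+, f:0; rest ⊤}
  B5:  IN={a:+; rest ⊤}  OUT={a:+; rest ⊤}

Merge at B1: IN[B1] = OUT[B0] ⊔ OUT[B2] = {a: +, b: ⊤, c: ⊤, d: ⊤, e: ⊤, f: ⊤}
Applying B1's transfer function to that IN value gives OUT[B1] (row B1 above).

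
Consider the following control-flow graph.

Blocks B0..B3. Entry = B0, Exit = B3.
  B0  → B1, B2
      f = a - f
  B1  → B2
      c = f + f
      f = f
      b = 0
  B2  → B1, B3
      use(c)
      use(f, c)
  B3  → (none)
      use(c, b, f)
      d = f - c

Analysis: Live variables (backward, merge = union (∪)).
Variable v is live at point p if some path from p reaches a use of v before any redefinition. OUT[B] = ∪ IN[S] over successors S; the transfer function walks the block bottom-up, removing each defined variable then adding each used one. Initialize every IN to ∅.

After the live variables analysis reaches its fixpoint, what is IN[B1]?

Fixpoint table:
  B0:  IN={a, b, c, f}  OUT={b, c, f}
  B1:  IN={f}  OUT={b, c, f}
  B2:  IN={b, c, f}  OUT={b, c, f}
  B3:  IN={b, c, f}  OUT={}

Merge at B1: OUT[B1] = IN[B2] = {b, c, f}
Applying B1's transfer function to that OUT value gives IN[B1] (row B1 above).

Answer: {f}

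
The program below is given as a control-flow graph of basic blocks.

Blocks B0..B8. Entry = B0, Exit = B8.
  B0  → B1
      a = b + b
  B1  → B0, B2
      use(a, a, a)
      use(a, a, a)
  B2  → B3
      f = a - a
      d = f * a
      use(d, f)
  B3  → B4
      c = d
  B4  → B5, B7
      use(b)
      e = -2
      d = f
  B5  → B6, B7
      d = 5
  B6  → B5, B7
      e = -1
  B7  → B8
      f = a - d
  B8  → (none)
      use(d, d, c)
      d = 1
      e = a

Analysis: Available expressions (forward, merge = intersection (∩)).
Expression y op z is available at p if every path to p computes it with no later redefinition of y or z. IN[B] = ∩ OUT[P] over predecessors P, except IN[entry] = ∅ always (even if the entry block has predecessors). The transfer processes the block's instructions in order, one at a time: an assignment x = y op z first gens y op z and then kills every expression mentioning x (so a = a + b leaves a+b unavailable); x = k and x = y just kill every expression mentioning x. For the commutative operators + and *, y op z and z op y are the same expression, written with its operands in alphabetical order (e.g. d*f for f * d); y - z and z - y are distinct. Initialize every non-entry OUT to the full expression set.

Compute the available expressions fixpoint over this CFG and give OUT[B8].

Answer: {a-a, b+b}

Working:
Per-block solution:
  B0:   IN={}   OUT={b+b}
  B1:   IN={b+b}   OUT={b+b}
  B2:   IN={b+b}   OUT={a*f, a-a, b+b}
  B3:   IN={a*f, a-a, b+b}   OUT={a*f, a-a, b+b}
  B4:   IN={a*f, a-a, b+b}   OUT={a*f, a-a, b+b}
  B5:   IN={a*f, a-a, b+b}   OUT={a*f, a-a, b+b}
  B6:   IN={a*f, a-a, b+b}   OUT={a*f, a-a, b+b}
  B7:   IN={a*f, a-a, b+b}   OUT={a-a, a-d, b+b}
  B8:   IN={a-a, a-d, b+b}   OUT={a-a, b+b}

Merge at B8: IN[B8] = OUT[B7] = {a-a, a-d, b+b}
Applying B8's transfer function to that IN value gives OUT[B8] (row B8 above).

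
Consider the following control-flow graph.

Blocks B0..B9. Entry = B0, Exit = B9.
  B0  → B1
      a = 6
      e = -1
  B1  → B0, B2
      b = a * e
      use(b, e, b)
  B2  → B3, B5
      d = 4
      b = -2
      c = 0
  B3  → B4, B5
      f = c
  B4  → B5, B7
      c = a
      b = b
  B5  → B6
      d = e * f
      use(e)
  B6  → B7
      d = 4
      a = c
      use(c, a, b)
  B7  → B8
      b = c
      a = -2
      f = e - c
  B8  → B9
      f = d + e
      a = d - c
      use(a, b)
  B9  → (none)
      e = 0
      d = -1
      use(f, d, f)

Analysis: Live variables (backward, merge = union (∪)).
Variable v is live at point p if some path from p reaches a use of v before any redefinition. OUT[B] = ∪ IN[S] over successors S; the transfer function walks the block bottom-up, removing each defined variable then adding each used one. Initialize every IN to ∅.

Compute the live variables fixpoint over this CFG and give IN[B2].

Answer: {a, e, f}

Derivation:
Per-block solution:
  B0:  IN={f}  OUT={a, e, f}
  B1:  IN={a, e, f}  OUT={a, e, f}
  B2:  IN={a, e, f}  OUT={a, b, c, d, e, f}
  B3:  IN={a, b, c, d, e}  OUT={a, b, c, d, e, f}
  B4:  IN={a, b, d, e, f}  OUT={b, c, d, e, f}
  B5:  IN={b, c, e, f}  OUT={b, c, e}
  B6:  IN={b, c, e}  OUT={c, d, e}
  B7:  IN={c, d, e}  OUT={b, c, d, e}
  B8:  IN={b, c, d, e}  OUT={f}
  B9:  IN={f}  OUT={}

Merge at B2: OUT[B2] = IN[B3] ⊔ IN[B5] = {a, b, c, d, e, f}
Applying B2's transfer function to that OUT value gives IN[B2] (row B2 above).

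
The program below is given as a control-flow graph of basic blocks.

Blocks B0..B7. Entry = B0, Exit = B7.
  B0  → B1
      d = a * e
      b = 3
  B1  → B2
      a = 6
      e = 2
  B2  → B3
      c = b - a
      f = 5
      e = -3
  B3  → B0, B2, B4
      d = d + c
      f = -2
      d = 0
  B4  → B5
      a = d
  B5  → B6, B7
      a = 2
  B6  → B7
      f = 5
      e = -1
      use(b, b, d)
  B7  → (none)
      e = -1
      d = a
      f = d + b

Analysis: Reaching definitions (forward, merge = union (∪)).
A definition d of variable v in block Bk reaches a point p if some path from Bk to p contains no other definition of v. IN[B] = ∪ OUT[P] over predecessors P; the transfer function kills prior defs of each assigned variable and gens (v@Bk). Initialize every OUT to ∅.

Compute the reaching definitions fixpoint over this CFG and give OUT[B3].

Answer: {a@B1, b@B0, c@B2, d@B3, e@B2, f@B3}

Working:
Fixpoint table:
  B0:   IN={a@B1, b@B0, c@B2, d@B3, e@B2, f@B3}   OUT={a@B1, b@B0, c@B2, d@B0, e@B2, f@B3}
  B1:   IN={a@B1, b@B0, c@B2, d@B0, e@B2, f@B3}   OUT={a@B1, b@B0, c@B2, d@B0, e@B1, f@B3}
  B2:   IN={a@B1, b@B0, c@B2, d@B0, d@B3, e@B1, e@B2, f@B3}   OUT={a@B1, b@B0, c@B2, d@B0, d@B3, e@B2, f@B2}
  B3:   IN={a@B1, b@B0, c@B2, d@B0, d@B3, e@B2, f@B2}   OUT={a@B1, b@B0, c@B2, d@B3, e@B2, f@B3}
  B4:   IN={a@B1, b@B0, c@B2, d@B3, e@B2, f@B3}   OUT={a@B4, b@B0, c@B2, d@B3, e@B2, f@B3}
  B5:   IN={a@B4, b@B0, c@B2, d@B3, e@B2, f@B3}   OUT={a@B5, b@B0, c@B2, d@B3, e@B2, f@B3}
  B6:   IN={a@B5, b@B0, c@B2, d@B3, e@B2, f@B3}   OUT={a@B5, b@B0, c@B2, d@B3, e@B6, f@B6}
  B7:   IN={a@B5, b@B0, c@B2, d@B3, e@B2, e@B6, f@B3, f@B6}   OUT={a@B5, b@B0, c@B2, d@B7, e@B7, f@B7}

Merge at B3: IN[B3] = OUT[B2] = {a@B1, b@B0, c@B2, d@B0, d@B3, e@B2, f@B2}
Applying B3's transfer function to that IN value gives OUT[B3] (row B3 above).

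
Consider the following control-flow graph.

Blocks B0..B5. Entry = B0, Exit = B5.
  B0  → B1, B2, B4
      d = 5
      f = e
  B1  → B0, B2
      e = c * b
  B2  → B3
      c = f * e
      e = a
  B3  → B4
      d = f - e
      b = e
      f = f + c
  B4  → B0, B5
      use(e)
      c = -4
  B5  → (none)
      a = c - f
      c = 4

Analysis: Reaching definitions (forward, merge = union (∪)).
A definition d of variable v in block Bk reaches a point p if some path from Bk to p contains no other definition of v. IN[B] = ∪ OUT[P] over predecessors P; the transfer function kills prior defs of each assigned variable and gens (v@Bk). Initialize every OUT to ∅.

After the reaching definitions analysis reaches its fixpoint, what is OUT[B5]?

Per-block solution:
  B0:  IN={b@B3, c@B4, d@B0, d@B3, e@B1, e@B2, f@B0, f@B3}  OUT={b@B3, c@B4, d@B0, e@B1, e@B2, f@B0}
  B1:  IN={b@B3, c@B4, d@B0, e@B1, e@B2, f@B0}  OUT={b@B3, c@B4, d@B0, e@B1, f@B0}
  B2:  IN={b@B3, c@B4, d@B0, e@B1, e@B2, f@B0}  OUT={b@B3, c@B2, d@B0, e@B2, f@B0}
  B3:  IN={b@B3, c@B2, d@B0, e@B2, f@B0}  OUT={b@B3, c@B2, d@B3, e@B2, f@B3}
  B4:  IN={b@B3, c@B2, c@B4, d@B0, d@B3, e@B1, e@B2, f@B0, f@B3}  OUT={b@B3, c@B4, d@B0, d@B3, e@B1, e@B2, f@B0, f@B3}
  B5:  IN={b@B3, c@B4, d@B0, d@B3, e@B1, e@B2, f@B0, f@B3}  OUT={a@B5, b@B3, c@B5, d@B0, d@B3, e@B1, e@B2, f@B0, f@B3}

Merge at B5: IN[B5] = OUT[B4] = {b@B3, c@B4, d@B0, d@B3, e@B1, e@B2, f@B0, f@B3}
Applying B5's transfer function to that IN value gives OUT[B5] (row B5 above).

Answer: {a@B5, b@B3, c@B5, d@B0, d@B3, e@B1, e@B2, f@B0, f@B3}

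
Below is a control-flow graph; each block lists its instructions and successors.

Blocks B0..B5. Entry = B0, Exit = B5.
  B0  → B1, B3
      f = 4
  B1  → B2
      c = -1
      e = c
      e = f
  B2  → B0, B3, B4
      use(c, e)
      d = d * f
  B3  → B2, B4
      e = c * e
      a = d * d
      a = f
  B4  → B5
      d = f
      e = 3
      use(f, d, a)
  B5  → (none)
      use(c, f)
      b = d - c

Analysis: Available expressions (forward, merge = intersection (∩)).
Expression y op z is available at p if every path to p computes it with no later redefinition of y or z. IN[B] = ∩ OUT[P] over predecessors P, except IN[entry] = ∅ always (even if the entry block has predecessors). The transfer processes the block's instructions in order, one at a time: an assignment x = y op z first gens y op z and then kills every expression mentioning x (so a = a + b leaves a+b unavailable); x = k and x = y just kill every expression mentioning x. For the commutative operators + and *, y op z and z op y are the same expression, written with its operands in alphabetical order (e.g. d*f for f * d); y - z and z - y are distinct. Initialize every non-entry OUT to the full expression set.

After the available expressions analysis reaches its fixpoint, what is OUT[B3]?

Answer: {d*d}

Trace:
Fixpoint table:
  B0: | IN={} | OUT={}
  B1: | IN={} | OUT={}
  B2: | IN={} | OUT={}
  B3: | IN={} | OUT={d*d}
  B4: | IN={} | OUT={}
  B5: | IN={} | OUT={d-c}

Merge at B3: IN[B3] = OUT[B0] ∩ OUT[B2] = {}
Applying B3's transfer function to that IN value gives OUT[B3] (row B3 above).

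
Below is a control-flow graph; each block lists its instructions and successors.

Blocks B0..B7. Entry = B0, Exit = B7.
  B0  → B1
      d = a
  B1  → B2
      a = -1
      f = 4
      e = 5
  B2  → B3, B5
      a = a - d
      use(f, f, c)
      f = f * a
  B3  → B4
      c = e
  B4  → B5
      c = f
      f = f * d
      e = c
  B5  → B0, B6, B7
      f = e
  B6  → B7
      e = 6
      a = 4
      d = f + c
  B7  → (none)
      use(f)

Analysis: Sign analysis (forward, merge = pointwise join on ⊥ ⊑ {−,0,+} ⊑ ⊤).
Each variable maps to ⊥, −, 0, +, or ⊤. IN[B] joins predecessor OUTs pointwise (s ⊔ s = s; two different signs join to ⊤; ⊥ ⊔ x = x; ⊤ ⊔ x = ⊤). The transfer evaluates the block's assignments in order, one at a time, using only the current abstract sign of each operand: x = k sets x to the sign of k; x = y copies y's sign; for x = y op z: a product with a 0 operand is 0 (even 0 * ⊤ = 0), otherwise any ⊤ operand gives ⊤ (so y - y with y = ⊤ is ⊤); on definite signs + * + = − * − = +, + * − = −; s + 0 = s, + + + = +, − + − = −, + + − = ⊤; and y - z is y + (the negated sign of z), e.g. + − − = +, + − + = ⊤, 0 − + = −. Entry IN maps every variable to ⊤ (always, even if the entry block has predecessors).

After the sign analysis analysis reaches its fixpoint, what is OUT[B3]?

Per-block solution:
  B0:   IN=(all ⊤)   OUT=(all ⊤)
  B1:   IN=(all ⊤)   OUT={a:-, e:+, f:+; rest ⊤}
  B2:   IN={a:-, e:+, f:+; rest ⊤}   OUT={e:+; rest ⊤}
  B3:   IN={e:+; rest ⊤}   OUT={c:+, e:+; rest ⊤}
  B4:   IN={c:+, e:+; rest ⊤}   OUT=(all ⊤)
  B5:   IN=(all ⊤)   OUT=(all ⊤)
  B6:   IN=(all ⊤)   OUT={a:+, e:+; rest ⊤}
  B7:   IN=(all ⊤)   OUT=(all ⊤)

Merge at B3: IN[B3] = OUT[B2] = {a: ⊤, b: ⊤, c: ⊤, d: ⊤, e: +, f: ⊤}
Applying B3's transfer function to that IN value gives OUT[B3] (row B3 above).

Answer: {a: ⊤, b: ⊤, c: +, d: ⊤, e: +, f: ⊤}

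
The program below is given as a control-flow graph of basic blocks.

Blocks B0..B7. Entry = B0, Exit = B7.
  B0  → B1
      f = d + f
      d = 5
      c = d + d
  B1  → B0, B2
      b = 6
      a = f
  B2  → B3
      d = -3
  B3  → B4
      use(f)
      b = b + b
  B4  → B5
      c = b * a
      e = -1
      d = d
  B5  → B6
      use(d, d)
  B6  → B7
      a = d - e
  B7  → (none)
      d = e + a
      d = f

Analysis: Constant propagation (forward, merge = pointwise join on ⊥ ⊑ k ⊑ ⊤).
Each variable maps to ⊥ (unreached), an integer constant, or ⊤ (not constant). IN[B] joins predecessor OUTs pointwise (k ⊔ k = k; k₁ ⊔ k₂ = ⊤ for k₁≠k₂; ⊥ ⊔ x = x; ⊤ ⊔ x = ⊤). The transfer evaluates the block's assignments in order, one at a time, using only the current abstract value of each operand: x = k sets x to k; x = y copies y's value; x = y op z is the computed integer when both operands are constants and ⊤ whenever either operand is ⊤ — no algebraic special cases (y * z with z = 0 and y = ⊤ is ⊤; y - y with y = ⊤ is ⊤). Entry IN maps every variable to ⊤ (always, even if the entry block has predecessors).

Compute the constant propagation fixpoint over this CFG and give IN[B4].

Answer: {a: ⊤, b: 12, c: 10, d: -3, e: ⊤, f: ⊤}

Derivation:
Fixpoint table:
  B0:  IN=(all ⊤)  OUT={c:10, d:5; rest ⊤}
  B1:  IN={c:10, d:5; rest ⊤}  OUT={b:6, c:10, d:5; rest ⊤}
  B2:  IN={b:6, c:10, d:5; rest ⊤}  OUT={b:6, c:10, d:-3; rest ⊤}
  B3:  IN={b:6, c:10, d:-3; rest ⊤}  OUT={b:12, c:10, d:-3; rest ⊤}
  B4:  IN={b:12, c:10, d:-3; rest ⊤}  OUT={b:12, d:-3, e:-1; rest ⊤}
  B5:  IN={b:12, d:-3, e:-1; rest ⊤}  OUT={b:12, d:-3, e:-1; rest ⊤}
  B6:  IN={b:12, d:-3, e:-1; rest ⊤}  OUT={a:-2, b:12, d:-3, e:-1; rest ⊤}
  B7:  IN={a:-2, b:12, d:-3, e:-1; rest ⊤}  OUT={a:-2, b:12, e:-1; rest ⊤}

Merge at B4: IN[B4] = OUT[B3] = {a: ⊤, b: 12, c: 10, d: -3, e: ⊤, f: ⊤}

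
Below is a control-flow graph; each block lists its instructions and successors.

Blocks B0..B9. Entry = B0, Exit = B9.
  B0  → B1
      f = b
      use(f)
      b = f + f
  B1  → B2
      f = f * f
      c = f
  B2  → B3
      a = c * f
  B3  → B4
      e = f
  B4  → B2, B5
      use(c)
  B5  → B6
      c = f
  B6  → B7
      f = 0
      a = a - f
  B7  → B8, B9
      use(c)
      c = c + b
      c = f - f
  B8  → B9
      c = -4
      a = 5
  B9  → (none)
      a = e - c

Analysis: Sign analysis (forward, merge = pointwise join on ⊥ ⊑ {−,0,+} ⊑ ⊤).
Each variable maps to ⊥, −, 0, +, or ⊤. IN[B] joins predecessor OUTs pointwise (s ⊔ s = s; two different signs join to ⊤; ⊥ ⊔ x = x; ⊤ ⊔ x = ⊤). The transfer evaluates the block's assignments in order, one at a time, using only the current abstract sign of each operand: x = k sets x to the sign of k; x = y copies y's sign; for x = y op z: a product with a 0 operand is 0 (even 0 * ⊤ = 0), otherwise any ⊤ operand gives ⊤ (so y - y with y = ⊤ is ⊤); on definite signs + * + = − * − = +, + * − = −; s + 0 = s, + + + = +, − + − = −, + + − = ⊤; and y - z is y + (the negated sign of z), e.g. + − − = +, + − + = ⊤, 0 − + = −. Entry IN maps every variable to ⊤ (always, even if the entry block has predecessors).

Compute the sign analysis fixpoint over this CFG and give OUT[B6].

Fixpoint table:
  B0: | IN=(all ⊤) | OUT=(all ⊤)
  B1: | IN=(all ⊤) | OUT=(all ⊤)
  B2: | IN=(all ⊤) | OUT=(all ⊤)
  B3: | IN=(all ⊤) | OUT=(all ⊤)
  B4: | IN=(all ⊤) | OUT=(all ⊤)
  B5: | IN=(all ⊤) | OUT=(all ⊤)
  B6: | IN=(all ⊤) | OUT={f:0; rest ⊤}
  B7: | IN={f:0; rest ⊤} | OUT={c:0, f:0; rest ⊤}
  B8: | IN={c:0, f:0; rest ⊤} | OUT={a:+, c:-, f:0; rest ⊤}
  B9: | IN={f:0; rest ⊤} | OUT={f:0; rest ⊤}

Merge at B6: IN[B6] = OUT[B5] = {a: ⊤, b: ⊤, c: ⊤, d: ⊤, e: ⊤, f: ⊤}
Applying B6's transfer function to that IN value gives OUT[B6] (row B6 above).

Answer: {a: ⊤, b: ⊤, c: ⊤, d: ⊤, e: ⊤, f: 0}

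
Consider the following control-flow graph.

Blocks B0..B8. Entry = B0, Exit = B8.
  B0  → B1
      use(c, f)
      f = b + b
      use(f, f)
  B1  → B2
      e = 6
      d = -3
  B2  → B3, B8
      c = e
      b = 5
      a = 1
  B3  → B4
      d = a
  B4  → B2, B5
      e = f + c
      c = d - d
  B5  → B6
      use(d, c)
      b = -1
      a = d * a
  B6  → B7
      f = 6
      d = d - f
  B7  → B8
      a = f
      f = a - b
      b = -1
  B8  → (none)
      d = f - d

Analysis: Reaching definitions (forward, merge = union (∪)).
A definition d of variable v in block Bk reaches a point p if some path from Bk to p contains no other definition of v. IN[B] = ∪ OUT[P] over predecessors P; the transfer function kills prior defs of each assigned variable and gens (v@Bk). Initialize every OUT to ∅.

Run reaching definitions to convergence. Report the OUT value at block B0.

Answer: {f@B0}

Derivation:
Converged values:
  B0:  IN={}  OUT={f@B0}
  B1:  IN={f@B0}  OUT={d@B1, e@B1, f@B0}
  B2:  IN={a@B2, b@B2, c@B4, d@B1, d@B3, e@B1, e@B4, f@B0}  OUT={a@B2, b@B2, c@B2, d@B1, d@B3, e@B1, e@B4, f@B0}
  B3:  IN={a@B2, b@B2, c@B2, d@B1, d@B3, e@B1, e@B4, f@B0}  OUT={a@B2, b@B2, c@B2, d@B3, e@B1, e@B4, f@B0}
  B4:  IN={a@B2, b@B2, c@B2, d@B3, e@B1, e@B4, f@B0}  OUT={a@B2, b@B2, c@B4, d@B3, e@B4, f@B0}
  B5:  IN={a@B2, b@B2, c@B4, d@B3, e@B4, f@B0}  OUT={a@B5, b@B5, c@B4, d@B3, e@B4, f@B0}
  B6:  IN={a@B5, b@B5, c@B4, d@B3, e@B4, f@B0}  OUT={a@B5, b@B5, c@B4, d@B6, e@B4, f@B6}
  B7:  IN={a@B5, b@B5, c@B4, d@B6, e@B4, f@B6}  OUT={a@B7, b@B7, c@B4, d@B6, e@B4, f@B7}
  B8:  IN={a@B2, a@B7, b@B2, b@B7, c@B2, c@B4, d@B1, d@B3, d@B6, e@B1, e@B4, f@B0, f@B7}  OUT={a@B2, a@B7, b@B2, b@B7, c@B2, c@B4, d@B8, e@B1, e@B4, f@B0, f@B7}

B0 is the boundary node: IN[B0] = {}
Applying B0's transfer function to that IN value gives OUT[B0] (row B0 above).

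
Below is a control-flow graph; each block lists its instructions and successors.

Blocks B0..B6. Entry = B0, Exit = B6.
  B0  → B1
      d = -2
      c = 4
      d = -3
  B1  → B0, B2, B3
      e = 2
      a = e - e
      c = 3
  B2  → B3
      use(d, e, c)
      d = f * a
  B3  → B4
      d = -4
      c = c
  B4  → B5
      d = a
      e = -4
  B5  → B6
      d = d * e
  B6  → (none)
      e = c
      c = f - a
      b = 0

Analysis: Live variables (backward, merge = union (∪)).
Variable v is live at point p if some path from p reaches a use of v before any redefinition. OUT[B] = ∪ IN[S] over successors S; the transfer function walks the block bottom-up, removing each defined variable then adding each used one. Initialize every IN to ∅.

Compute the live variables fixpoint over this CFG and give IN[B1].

Answer: {d, f}

Trace:
Converged values:
  B0:   IN={f}   OUT={d, f}
  B1:   IN={d, f}   OUT={a, c, d, e, f}
  B2:   IN={a, c, d, e, f}   OUT={a, c, f}
  B3:   IN={a, c, f}   OUT={a, c, f}
  B4:   IN={a, c, f}   OUT={a, c, d, e, f}
  B5:   IN={a, c, d, e, f}   OUT={a, c, f}
  B6:   IN={a, c, f}   OUT={}

Merge at B1: OUT[B1] = IN[B0] ⊔ IN[B2] ⊔ IN[B3] = {a, c, d, e, f}
Applying B1's transfer function to that OUT value gives IN[B1] (row B1 above).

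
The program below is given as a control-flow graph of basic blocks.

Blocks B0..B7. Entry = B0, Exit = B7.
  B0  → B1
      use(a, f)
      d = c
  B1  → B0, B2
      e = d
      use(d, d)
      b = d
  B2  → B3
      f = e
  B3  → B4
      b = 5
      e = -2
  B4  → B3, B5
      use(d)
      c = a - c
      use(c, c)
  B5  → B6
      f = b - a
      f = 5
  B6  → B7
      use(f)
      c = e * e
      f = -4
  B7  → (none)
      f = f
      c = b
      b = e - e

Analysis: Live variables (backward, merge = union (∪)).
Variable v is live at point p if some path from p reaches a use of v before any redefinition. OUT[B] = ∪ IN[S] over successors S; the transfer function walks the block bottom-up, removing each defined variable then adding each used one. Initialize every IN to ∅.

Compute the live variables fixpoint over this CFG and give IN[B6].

Per-block solution:
  B0:  IN={a, c, f}  OUT={a, c, d, f}
  B1:  IN={a, c, d, f}  OUT={a, c, d, e, f}
  B2:  IN={a, c, d, e}  OUT={a, c, d}
  B3:  IN={a, c, d}  OUT={a, b, c, d, e}
  B4:  IN={a, b, c, d, e}  OUT={a, b, c, d, e}
  B5:  IN={a, b, e}  OUT={b, e, f}
  B6:  IN={b, e, f}  OUT={b, e, f}
  B7:  IN={b, e, f}  OUT={}

Merge at B6: OUT[B6] = IN[B7] = {b, e, f}
Applying B6's transfer function to that OUT value gives IN[B6] (row B6 above).

Answer: {b, e, f}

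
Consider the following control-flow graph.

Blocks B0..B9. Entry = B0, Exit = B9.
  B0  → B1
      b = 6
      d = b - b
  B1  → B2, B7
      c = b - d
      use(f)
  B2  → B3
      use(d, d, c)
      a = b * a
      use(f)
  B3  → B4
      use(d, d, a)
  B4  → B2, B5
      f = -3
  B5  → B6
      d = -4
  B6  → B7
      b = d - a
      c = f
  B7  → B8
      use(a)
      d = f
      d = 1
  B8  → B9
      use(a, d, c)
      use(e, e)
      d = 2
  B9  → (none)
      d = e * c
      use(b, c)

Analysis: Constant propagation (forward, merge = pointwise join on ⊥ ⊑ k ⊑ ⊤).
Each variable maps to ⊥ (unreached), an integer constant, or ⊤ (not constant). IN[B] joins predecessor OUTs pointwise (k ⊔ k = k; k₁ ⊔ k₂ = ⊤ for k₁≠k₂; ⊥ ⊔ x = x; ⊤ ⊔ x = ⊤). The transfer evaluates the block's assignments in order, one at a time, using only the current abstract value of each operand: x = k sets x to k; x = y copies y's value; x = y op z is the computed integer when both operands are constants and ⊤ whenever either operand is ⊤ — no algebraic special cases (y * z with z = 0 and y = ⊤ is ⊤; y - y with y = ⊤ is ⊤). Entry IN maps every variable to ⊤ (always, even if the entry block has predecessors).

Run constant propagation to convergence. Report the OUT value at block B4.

Converged values:
  B0: | IN=(all ⊤) | OUT={b:6, d:0; rest ⊤}
  B1: | IN={b:6, d:0; rest ⊤} | OUT={b:6, c:6, d:0; rest ⊤}
  B2: | IN={b:6, c:6, d:0; rest ⊤} | OUT={b:6, c:6, d:0; rest ⊤}
  B3: | IN={b:6, c:6, d:0; rest ⊤} | OUT={b:6, c:6, d:0; rest ⊤}
  B4: | IN={b:6, c:6, d:0; rest ⊤} | OUT={b:6, c:6, d:0, f:-3; rest ⊤}
  B5: | IN={b:6, c:6, d:0, f:-3; rest ⊤} | OUT={b:6, c:6, d:-4, f:-3; rest ⊤}
  B6: | IN={b:6, c:6, d:-4, f:-3; rest ⊤} | OUT={c:-3, d:-4, f:-3; rest ⊤}
  B7: | IN=(all ⊤) | OUT={d:1; rest ⊤}
  B8: | IN={d:1; rest ⊤} | OUT={d:2; rest ⊤}
  B9: | IN={d:2; rest ⊤} | OUT=(all ⊤)

Merge at B4: IN[B4] = OUT[B3] = {a: ⊤, b: 6, c: 6, d: 0, e: ⊤, f: ⊤}
Applying B4's transfer function to that IN value gives OUT[B4] (row B4 above).

Answer: {a: ⊤, b: 6, c: 6, d: 0, e: ⊤, f: -3}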